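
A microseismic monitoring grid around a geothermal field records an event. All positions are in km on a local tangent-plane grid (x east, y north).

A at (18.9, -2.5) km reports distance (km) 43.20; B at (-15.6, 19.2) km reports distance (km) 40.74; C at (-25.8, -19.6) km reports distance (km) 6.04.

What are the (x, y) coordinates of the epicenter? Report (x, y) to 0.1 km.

(-20.0, -21.3)

Circle about each station: (x − 18.9)² + (y + 2.5)² = 43.20²; (x + 15.6)² + (y − 19.2)² = 40.74²; (x + 25.8)² + (y + 19.6)² = 6.04².
Subtracting the A equation from the B and C equations removes the quadratic terms:
-69.0 x + 43.4 y = 455.03
-89.4 x − 34.2 y = 2516.10
Solving the 2×2 system: x ≈ -20.0, y ≈ -21.3 km.
Check against A (with the unrounded x, y): √((x − 18.9)²+(y + 2.5)²) = 43.20 ≈ 43.20 km. ✓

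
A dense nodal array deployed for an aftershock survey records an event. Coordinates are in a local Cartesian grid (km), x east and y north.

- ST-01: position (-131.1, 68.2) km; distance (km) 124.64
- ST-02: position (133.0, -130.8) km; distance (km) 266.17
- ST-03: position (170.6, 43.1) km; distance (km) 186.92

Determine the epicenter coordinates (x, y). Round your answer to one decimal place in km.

Circle about each station: (x + 131.1)² + (y − 68.2)² = 124.64²; (x − 133.0)² + (y + 130.8)² = 266.17²; (x − 170.6)² + (y − 43.1)² = 186.92².
Subtracting the ST-01 equation from the ST-02 and ST-03 equations removes the quadratic terms:
528.2 x − 398.0 y = -42352.15
603.4 x − 50.2 y = -10280.44
Solving the 2×2 system: x ≈ -9.2, y ≈ 94.2 km.
Check against ST-01 (with the unrounded x, y): √((x + 131.1)²+(y − 68.2)²) = 124.64 ≈ 124.64 km. ✓

-9.2 km east, 94.2 km north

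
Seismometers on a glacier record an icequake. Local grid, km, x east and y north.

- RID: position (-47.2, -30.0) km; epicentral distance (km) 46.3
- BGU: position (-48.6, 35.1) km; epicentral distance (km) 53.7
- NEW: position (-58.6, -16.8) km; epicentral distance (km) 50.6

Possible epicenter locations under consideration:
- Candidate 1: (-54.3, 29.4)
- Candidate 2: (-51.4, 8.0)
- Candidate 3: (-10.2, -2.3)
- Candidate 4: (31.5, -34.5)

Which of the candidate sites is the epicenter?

For each candidate, compare |candidate − station| to the reported distance:
Candidate 1: residuals RID 13.5, BGU 45.6, NEW 4.2 → max 45.6 km
Candidate 2: residuals RID 8.1, BGU 26.5, NEW 24.8 → max 26.5 km
Candidate 3: residuals RID 0.1, BGU 0.1, NEW 0.1 → max 0.1 km
Candidate 4: residuals RID 32.5, BGU 52.4, NEW 41.2 → max 52.4 km
Only Candidate 3 has all residuals ≈ 0.

Candidate 3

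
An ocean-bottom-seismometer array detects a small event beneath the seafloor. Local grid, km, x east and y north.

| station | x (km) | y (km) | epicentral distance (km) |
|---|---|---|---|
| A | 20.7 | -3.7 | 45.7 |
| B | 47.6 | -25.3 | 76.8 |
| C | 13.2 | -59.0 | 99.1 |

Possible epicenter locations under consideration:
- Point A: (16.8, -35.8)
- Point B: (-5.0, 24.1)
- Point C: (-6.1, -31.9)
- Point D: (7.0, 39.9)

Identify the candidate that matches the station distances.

For each candidate, compare |candidate − station| to the reported distance:
Point A: residuals A 13.4, B 44.3, C 75.6 → max 75.6 km
Point B: residuals A 7.8, B 4.6, C 14.0 → max 14.0 km
Point C: residuals A 6.8, B 22.7, C 65.8 → max 65.8 km
Point D: residuals A 0.0, B 0.0, C 0.0 → max 0.0 km
Only Point D has all residuals ≈ 0.

Point D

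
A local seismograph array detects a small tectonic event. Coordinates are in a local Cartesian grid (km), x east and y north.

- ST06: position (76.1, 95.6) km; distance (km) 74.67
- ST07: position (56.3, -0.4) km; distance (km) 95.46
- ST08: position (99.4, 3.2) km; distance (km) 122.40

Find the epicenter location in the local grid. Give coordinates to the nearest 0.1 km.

Circle about each station: (x − 76.1)² + (y − 95.6)² = 74.67²; (x − 56.3)² + (y + 0.4)² = 95.46²; (x − 99.4)² + (y − 3.2)² = 122.40².
Subtracting pairs of circle equations eliminates x²+y² and gives linear equations (the radical axes):
-39.6 x − 192.0 y = -15297.72
46.6 x − 184.8 y = -14446.12
Solving the 2×2 system: x ≈ 3.3, y ≈ 79.0 km.

(3.3, 79.0)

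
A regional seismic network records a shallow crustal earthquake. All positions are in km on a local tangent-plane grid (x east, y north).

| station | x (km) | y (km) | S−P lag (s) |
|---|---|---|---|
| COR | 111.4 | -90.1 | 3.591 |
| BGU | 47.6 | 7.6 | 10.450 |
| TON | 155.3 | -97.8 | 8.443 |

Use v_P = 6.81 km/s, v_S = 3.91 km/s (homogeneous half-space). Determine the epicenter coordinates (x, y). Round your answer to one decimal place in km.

Distance from S−P lag: d = Δt · v_P v_S / (v_P − v_S) = Δt · (6.81·3.91)/(6.81−3.91) ≈ 9.1818·Δt.
So d_COR = 32.97, d_BGU = 95.95, d_TON = 77.52 km.
Circle about each station: (x − 111.4)² + (y + 90.1)² = 32.97²; (x − 47.6)² + (y − 7.6)² = 95.95²; (x − 155.3)² + (y + 97.8)² = 77.52².
Subtracting the COR equation from the BGU and TON equations removes the quadratic terms:
-127.6 x + 195.4 y = -26323.83
87.8 x − 15.4 y = 8232.63
Solving the 2×2 system: x ≈ 79.2, y ≈ -83.0 km.

(79.2, -83.0)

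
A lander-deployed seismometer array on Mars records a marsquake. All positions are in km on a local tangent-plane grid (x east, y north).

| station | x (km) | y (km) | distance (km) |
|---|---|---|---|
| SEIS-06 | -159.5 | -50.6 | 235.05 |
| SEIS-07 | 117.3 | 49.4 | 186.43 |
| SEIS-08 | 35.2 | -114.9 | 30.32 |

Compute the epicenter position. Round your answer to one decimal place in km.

62.2 km east, -128.7 km north

Circle about each station: (x + 159.5)² + (y + 50.6)² = 235.05²; (x − 117.3)² + (y − 49.4)² = 186.43²; (x − 35.2)² + (y + 114.9)² = 30.32².
Subtracting the SEIS-06 equation from the SEIS-07 and SEIS-08 equations removes the quadratic terms:
553.6 x + 200.0 y = 8691.40
389.4 x − 128.6 y = 40769.64
Solving the 2×2 system: x ≈ 62.2, y ≈ -128.7 km.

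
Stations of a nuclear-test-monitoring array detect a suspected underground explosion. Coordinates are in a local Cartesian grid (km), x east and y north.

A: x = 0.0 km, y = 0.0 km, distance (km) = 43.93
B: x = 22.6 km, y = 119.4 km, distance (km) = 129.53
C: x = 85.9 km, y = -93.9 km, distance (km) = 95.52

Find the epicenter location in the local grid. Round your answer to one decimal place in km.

Circle about each station: x² + y² = 43.93²; (x − 22.6)² + (y − 119.4)² = 129.53²; (x − 85.9)² + (y + 93.9)² = 95.52².
Subtracting the A equation from the B and C equations removes the quadratic terms:
45.2 x + 238.8 y = -81.06
171.8 x − 187.8 y = 9001.79
Solving the 2×2 system: x ≈ 43.1, y ≈ -8.5 km.
Check against A (with the unrounded x, y): √(x²+y²) = 43.94 ≈ 43.93 km. ✓

43.1 km east, -8.5 km north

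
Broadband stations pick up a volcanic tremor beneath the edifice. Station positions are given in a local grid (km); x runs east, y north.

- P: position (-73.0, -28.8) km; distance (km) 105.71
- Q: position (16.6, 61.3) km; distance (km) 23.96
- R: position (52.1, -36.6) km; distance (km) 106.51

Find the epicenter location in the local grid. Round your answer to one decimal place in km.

Circle about each station: (x + 73.0)² + (y + 28.8)² = 105.71²; (x − 16.6)² + (y − 61.3)² = 23.96²; (x − 52.1)² + (y + 36.6)² = 106.51².
Subtracting the P equation from the Q and R equations removes the quadratic terms:
179.2 x + 180.2 y = 8475.33
250.2 x − 15.6 y = -2274.25
Solving the 2×2 system: x ≈ -5.8, y ≈ 52.8 km.

-5.8 km east, 52.8 km north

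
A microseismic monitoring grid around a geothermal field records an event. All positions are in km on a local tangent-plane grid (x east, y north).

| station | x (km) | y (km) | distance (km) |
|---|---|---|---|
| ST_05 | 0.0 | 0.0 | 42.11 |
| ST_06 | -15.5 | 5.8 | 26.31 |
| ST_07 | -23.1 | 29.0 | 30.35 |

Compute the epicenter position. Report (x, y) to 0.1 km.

Circle about each station: x² + y² = 42.11²; (x + 15.5)² + (y − 5.8)² = 26.31²; (x + 23.1)² + (y − 29.0)² = 30.35².
Subtracting pairs of circle equations eliminates x²+y² and gives linear equations (the radical axes):
-31.0 x + 11.6 y = 1354.93
-46.2 x + 58.0 y = 2226.74
Solving the 2×2 system: x ≈ -41.8, y ≈ 5.1 km.

(-41.8, 5.1)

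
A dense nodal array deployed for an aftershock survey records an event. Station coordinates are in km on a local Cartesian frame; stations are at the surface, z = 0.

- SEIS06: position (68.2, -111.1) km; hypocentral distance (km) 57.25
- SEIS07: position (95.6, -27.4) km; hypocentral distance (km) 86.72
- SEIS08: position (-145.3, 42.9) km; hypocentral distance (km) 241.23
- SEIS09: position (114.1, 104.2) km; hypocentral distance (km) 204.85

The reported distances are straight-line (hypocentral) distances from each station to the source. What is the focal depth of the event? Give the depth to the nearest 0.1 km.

Each station gives a sphere (x−x_i)² + (y−y_i)² + z² = d_i² (stations at z=0).
Subtracting the SEIS06 sphere from SEIS07 and SEIS08: z² cancels, leaving linear equations in x and y:
54.8 x + 167.4 y = -11347.13
-427.0 x + 308.0 y = -48956.30
Solving: x ≈ 53.197, y ≈ -85.199 km (keep extra digits for the depth step; rounded: 53.2, -85.2).
Then from the SEIS06 sphere: z² = 57.25² − (x − 68.2)² − (y + 111.1)² with x = 53.197, y = -85.199, so z ≈ 48.802 ≈ 48.8 km.

48.8 km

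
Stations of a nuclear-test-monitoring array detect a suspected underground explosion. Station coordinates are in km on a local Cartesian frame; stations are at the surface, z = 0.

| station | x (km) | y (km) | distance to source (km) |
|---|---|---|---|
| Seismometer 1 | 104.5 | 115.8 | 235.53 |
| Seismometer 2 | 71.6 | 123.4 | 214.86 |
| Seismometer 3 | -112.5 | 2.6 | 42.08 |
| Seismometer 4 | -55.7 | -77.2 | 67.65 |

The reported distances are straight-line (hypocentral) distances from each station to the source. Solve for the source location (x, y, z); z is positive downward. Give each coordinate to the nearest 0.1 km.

Each station gives a sphere (x−x_i)² + (y−y_i)² + z² = d_i² (stations at z=0).
Subtracting the Seismometer 1 sphere from Seismometer 2 and Seismometer 3: z² cancels, leaving linear equations in x and y:
-65.8 x + 15.2 y = 5333.79
-434.0 x − 226.4 y = 42036.77
Solving: x ≈ -85.909, y ≈ -20.990 km (keep extra digits for the depth step; rounded: -85.9, -21.0).
Then from the Seismometer 1 sphere: z² = 235.53² − (x − 104.5)² − (y − 115.8)² with x = -85.909, y = -20.990, so z ≈ 22.523 ≈ 22.5 km.
Check against Seismometer 4 (with the unrounded solution): distance 67.67 ≈ 67.65 km. ✓

x ≈ -85.9 km, y ≈ -21.0 km, depth ≈ 22.5 km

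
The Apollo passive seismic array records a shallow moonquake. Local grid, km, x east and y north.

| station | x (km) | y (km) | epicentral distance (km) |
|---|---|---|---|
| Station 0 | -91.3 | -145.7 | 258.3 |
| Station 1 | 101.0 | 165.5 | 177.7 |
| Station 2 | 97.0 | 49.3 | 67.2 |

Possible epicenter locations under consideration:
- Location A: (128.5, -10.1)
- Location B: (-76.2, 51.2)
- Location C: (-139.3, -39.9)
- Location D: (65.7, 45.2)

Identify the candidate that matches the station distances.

For each candidate, compare |candidate − station| to the reported distance:
Location A: residuals Station 0 0.0, Station 1 0.0, Station 2 0.0 → max 0.0 km
Location B: residuals Station 0 60.8, Station 1 33.2, Station 2 106.0 → max 106.0 km
Location C: residuals Station 0 142.1, Station 1 138.4, Station 2 185.4 → max 185.4 km
Location D: residuals Station 0 11.1, Station 1 52.3, Station 2 35.6 → max 52.3 km
Only Location A has all residuals ≈ 0.

Location A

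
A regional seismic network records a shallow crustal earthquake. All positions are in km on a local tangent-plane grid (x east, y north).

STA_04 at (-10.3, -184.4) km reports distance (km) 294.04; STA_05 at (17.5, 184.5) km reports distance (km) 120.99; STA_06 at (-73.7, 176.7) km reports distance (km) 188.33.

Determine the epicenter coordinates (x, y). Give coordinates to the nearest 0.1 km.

Circle about each station: (x + 10.3)² + (y + 184.4)² = 294.04²; (x − 17.5)² + (y − 184.5)² = 120.99²; (x + 73.7)² + (y − 176.7)² = 188.33².
Subtracting the STA_04 equation from the STA_05 and STA_06 equations removes the quadratic terms:
55.6 x + 737.8 y = 72057.99
-126.8 x + 722.2 y = 53536.46
Solving the 2×2 system: x ≈ 93.8, y ≈ 90.6 km.
Check against STA_04 (with the unrounded x, y): √((x + 10.3)²+(y + 184.4)²) = 294.04 ≈ 294.04 km. ✓

(93.8, 90.6)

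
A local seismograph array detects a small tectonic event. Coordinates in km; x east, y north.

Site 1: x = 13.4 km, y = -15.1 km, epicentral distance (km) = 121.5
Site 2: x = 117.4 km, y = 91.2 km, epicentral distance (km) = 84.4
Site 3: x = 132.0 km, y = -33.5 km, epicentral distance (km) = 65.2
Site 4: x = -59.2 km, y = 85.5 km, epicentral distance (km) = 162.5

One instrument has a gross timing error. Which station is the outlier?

Solve using three stations at a time. Using Site 2, Site 3, Site 4 (subtract circle equations pairwise → linear system) gives (x, y) ≈ (86.1, 12.8).
Distances from that point to each station vs reported:
  Site 1: calculated 77.9 vs reported 121.5 → residual 43.6 km
  Site 2: calculated 84.4 vs reported 84.4 → residual 0.0 km
  Site 3: calculated 65.2 vs reported 65.2 → residual 0.0 km
  Site 4: calculated 162.5 vs reported 162.5 → residual 0.0 km
Site 2, Site 3, Site 4 are mutually consistent (residuals ≈ 0); Site 1 is off by 43.6 km.

Site 1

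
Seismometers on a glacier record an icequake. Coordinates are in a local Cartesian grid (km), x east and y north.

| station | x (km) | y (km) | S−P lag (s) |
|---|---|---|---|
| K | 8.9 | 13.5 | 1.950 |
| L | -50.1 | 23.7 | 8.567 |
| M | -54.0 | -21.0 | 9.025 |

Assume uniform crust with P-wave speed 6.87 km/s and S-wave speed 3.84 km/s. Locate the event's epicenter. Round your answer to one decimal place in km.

Distance from S−P lag: d = Δt · v_P v_S / (v_P − v_S) = Δt · (6.87·3.84)/(6.87−3.84) ≈ 8.7065·Δt.
So d_K = 16.98, d_L = 74.59, d_M = 78.58 km.
Circle about each station: (x − 8.9)² + (y − 13.5)² = 16.98²; (x + 50.1)² + (y − 23.7)² = 74.59²; (x + 54.0)² + (y + 21.0)² = 78.58².
Subtracting the K equation from the L and M equations removes the quadratic terms:
-118.0 x + 20.4 y = -2465.11
-125.8 x − 69.0 y = -2790.96
Solving the 2×2 system: x ≈ 21.2, y ≈ 1.8 km.

x ≈ 21.2 km, y ≈ 1.8 km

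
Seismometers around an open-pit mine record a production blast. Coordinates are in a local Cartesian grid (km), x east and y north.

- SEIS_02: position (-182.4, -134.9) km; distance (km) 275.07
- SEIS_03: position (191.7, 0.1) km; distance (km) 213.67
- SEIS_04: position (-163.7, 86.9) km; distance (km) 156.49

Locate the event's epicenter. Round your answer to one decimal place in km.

Circle about each station: (x + 182.4)² + (y + 134.9)² = 275.07²; (x − 191.7)² + (y − 0.1)² = 213.67²; (x + 163.7)² + (y − 86.9)² = 156.49².
Subtracting pairs of circle equations eliminates x²+y² and gives linear equations (the radical axes):
748.2 x + 270.0 y = 15289.77
37.4 x + 443.6 y = 34055.91
Solving the 2×2 system: x ≈ -7.5, y ≈ 77.4 km.

x ≈ -7.5 km, y ≈ 77.4 km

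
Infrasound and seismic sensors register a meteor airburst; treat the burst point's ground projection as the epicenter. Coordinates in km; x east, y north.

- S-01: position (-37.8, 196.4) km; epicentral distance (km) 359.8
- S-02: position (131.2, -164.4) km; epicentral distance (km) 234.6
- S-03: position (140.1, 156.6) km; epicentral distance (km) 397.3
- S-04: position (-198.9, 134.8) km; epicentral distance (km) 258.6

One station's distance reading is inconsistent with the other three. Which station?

S-04

Solve using three stations at a time. Using S-01, S-02, S-03 (subtract circle equations pairwise → linear system) gives (x, y) ≈ (-103.3, -157.4).
Distances from that point to each station vs reported:
  S-01: calculated 359.8 vs reported 359.8 → residual 0.0 km
  S-02: calculated 234.7 vs reported 234.6 → residual 0.1 km
  S-03: calculated 397.3 vs reported 397.3 → residual 0.0 km
  S-04: calculated 307.4 vs reported 258.6 → residual 48.8 km
S-01, S-02, S-03 are mutually consistent (residuals ≈ 0); S-04 is off by 48.8 km.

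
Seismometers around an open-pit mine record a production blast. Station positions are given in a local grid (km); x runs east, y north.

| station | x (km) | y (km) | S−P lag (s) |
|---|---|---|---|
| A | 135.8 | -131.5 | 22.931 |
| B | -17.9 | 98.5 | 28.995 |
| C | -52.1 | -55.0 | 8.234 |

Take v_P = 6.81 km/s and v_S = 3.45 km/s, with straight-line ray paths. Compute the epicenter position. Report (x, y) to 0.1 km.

(-22.2, -104.2)

Distance from S−P lag: d = Δt · v_P v_S / (v_P − v_S) = Δt · (6.81·3.45)/(6.81−3.45) ≈ 6.9924·Δt.
So d_A = 160.34, d_B = 202.74, d_C = 57.58 km.
Circle about each station: (x − 135.8)² + (y + 131.5)² = 160.34²; (x + 17.9)² + (y − 98.5)² = 202.74²; (x + 52.1)² + (y + 55.0)² = 57.58².
Subtracting the A equation from the B and C equations removes the quadratic terms:
-307.4 x + 460.0 y = -41105.82
-375.8 x + 153.0 y = -7601.02
Solving the 2×2 system: x ≈ -22.2, y ≈ -104.2 km.
Check against A (with the unrounded x, y): √((x − 135.8)²+(y + 131.5)²) = 160.34 ≈ 160.34 km. ✓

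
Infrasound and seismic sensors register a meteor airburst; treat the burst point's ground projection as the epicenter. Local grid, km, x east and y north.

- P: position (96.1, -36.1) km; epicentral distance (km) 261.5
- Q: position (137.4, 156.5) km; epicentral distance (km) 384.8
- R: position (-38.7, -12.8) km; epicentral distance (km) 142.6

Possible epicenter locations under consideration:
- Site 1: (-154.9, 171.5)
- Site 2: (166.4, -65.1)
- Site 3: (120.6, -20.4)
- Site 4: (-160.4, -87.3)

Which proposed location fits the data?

For each candidate, compare |candidate − station| to the reported distance:
Site 1: residuals P 64.2, Q 92.1, R 75.3 → max 92.1 km
Site 2: residuals P 185.5, Q 161.3, R 69.1 → max 185.5 km
Site 3: residuals P 232.4, Q 207.1, R 16.9 → max 232.4 km
Site 4: residuals P 0.1, Q 0.1, R 0.1 → max 0.1 km
Only Site 4 has all residuals ≈ 0.

Site 4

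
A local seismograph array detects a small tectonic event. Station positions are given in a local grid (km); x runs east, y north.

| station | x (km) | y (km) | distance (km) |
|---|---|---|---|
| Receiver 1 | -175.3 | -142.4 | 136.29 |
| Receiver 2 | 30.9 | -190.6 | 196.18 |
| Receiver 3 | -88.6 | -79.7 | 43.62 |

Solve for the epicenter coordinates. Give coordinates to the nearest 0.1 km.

x ≈ -90.0 km, y ≈ -36.1 km

Circle about each station: (x + 175.3)² + (y + 142.4)² = 136.29²; (x − 30.9)² + (y + 190.6)² = 196.18²; (x + 88.6)² + (y + 79.7)² = 43.62².
Subtracting pairs of circle equations eliminates x²+y² and gives linear equations (the radical axes):
412.4 x − 96.4 y = -33636.31
173.4 x + 125.4 y = -20133.54
Solving the 2×2 system: x ≈ -90.0, y ≈ -36.1 km.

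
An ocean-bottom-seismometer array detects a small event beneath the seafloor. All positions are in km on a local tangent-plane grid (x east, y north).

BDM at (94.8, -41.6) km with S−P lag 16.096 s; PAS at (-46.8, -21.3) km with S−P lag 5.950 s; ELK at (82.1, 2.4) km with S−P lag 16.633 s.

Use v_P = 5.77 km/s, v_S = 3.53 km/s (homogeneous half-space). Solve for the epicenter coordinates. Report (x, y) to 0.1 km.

Distance from S−P lag: d = Δt · v_P v_S / (v_P − v_S) = Δt · (5.77·3.53)/(5.77−3.53) ≈ 9.0929·Δt.
So d_BDM = 146.36, d_PAS = 54.10, d_ELK = 151.24 km.
Circle about each station: (x − 94.8)² + (y + 41.6)² = 146.36²; (x + 46.8)² + (y + 21.3)² = 54.10²; (x − 82.1)² + (y − 2.4)² = 151.24².
Subtracting pairs of circle equations eliminates x²+y² and gives linear equations (the radical axes):
-283.2 x + 40.6 y = 10420.77
-25.4 x + 88.0 y = -5423.72
Solving the 2×2 system: x ≈ -47.6, y ≈ -75.4 km.

x ≈ -47.6 km, y ≈ -75.4 km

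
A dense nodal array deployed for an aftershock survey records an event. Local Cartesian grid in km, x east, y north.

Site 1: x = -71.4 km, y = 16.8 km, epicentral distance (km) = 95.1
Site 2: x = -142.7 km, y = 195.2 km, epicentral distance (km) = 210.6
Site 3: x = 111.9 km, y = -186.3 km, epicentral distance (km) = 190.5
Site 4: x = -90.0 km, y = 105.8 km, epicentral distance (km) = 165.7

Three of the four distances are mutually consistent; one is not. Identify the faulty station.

Site 2

Solve using three stations at a time. Using Site 1, Site 3, Site 4 (subtract circle equations pairwise → linear system) gives (x, y) ≈ (15.4, -22.1).
Distances from that point to each station vs reported:
  Site 1: calculated 95.1 vs reported 95.1 → residual 0.0 km
  Site 2: calculated 268.7 vs reported 210.6 → residual 58.1 km
  Site 3: calculated 190.5 vs reported 190.5 → residual 0.0 km
  Site 4: calculated 165.7 vs reported 165.7 → residual 0.0 km
Site 1, Site 3, Site 4 are mutually consistent (residuals ≈ 0); Site 2 is off by 58.1 km.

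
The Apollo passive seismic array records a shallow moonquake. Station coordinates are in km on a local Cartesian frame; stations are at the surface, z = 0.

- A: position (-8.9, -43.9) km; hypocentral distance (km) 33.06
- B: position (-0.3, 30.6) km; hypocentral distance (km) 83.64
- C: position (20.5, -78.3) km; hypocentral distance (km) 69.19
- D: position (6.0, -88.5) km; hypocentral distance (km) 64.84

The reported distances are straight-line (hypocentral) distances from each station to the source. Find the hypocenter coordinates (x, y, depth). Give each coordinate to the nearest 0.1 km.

(-35.5, -42.7, 19.6)

Each station gives a sphere (x−x_i)² + (y−y_i)² + z² = d_i² (stations at z=0).
Subtracting the A sphere from B and C: z² cancels, leaving linear equations in x and y:
17.2 x + 149.0 y = -6972.66
58.8 x − 68.8 y = 850.43
Solving: x ≈ -35.497, y ≈ -42.699 km (keep extra digits for the depth step; rounded: -35.5, -42.7).
Then from the A sphere: z² = 33.06² − (x + 8.9)² − (y + 43.9)² with x = -35.497, y = -42.699, so z ≈ 19.599 ≈ 19.6 km.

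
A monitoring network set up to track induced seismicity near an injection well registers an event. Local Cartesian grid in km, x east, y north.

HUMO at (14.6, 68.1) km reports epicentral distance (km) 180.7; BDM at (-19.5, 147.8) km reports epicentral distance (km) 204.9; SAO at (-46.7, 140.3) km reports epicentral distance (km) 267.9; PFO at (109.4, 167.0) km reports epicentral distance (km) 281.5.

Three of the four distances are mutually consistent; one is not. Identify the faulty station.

Solve using three stations at a time. Using HUMO, SAO, PFO (subtract circle equations pairwise → linear system) gives (x, y) ≈ (52.3, -108.7).
Distances from that point to each station vs reported:
  HUMO: calculated 180.8 vs reported 180.7 → residual 0.1 km
  BDM: calculated 266.3 vs reported 204.9 → residual 61.4 km
  SAO: calculated 267.9 vs reported 267.9 → residual 0.0 km
  PFO: calculated 281.5 vs reported 281.5 → residual 0.0 km
HUMO, SAO, PFO are mutually consistent (residuals ≈ 0); BDM is off by 61.4 km.

BDM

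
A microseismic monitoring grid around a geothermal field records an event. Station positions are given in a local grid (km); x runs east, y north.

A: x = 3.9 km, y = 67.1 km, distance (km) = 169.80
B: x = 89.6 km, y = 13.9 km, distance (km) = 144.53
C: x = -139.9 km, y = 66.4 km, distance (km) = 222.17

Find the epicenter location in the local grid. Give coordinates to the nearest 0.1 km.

Circle about each station: (x − 3.9)² + (y − 67.1)² = 169.80²; (x − 89.6)² + (y − 13.9)² = 144.53²; (x + 139.9)² + (y − 66.4)² = 222.17².
Subtracting the A equation from the B and C equations removes the quadratic terms:
171.4 x − 106.4 y = 11646.87
-287.6 x − 1.4 y = -1064.12
Solving the 2×2 system: x ≈ 4.2, y ≈ -102.7 km.

x ≈ 4.2 km, y ≈ -102.7 km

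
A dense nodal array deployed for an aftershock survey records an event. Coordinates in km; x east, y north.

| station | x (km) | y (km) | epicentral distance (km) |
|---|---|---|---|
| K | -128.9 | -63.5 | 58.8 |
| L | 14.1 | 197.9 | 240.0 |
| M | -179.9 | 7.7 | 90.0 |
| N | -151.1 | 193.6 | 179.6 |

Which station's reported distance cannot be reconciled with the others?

Solve using three stations at a time. Using K, L, M (subtract circle equations pairwise → linear system) gives (x, y) ≈ (-93.3, -16.7).
Distances from that point to each station vs reported:
  K: calculated 58.8 vs reported 58.8 → residual 0.0 km
  L: calculated 240.0 vs reported 240.0 → residual 0.0 km
  M: calculated 90.0 vs reported 90.0 → residual 0.0 km
  N: calculated 218.1 vs reported 179.6 → residual 38.5 km
K, L, M are mutually consistent (residuals ≈ 0); N is off by 38.5 km.

N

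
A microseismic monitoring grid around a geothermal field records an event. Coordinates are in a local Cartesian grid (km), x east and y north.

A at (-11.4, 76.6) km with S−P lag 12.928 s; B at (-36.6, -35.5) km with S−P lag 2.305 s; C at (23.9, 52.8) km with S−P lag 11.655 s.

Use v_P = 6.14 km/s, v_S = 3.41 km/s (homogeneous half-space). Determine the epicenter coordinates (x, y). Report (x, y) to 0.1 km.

x ≈ -25.8 km, y ≈ -21.5 km

Distance from S−P lag: d = Δt · v_P v_S / (v_P − v_S) = Δt · (6.14·3.41)/(6.14−3.41) ≈ 7.6694·Δt.
So d_A = 99.15, d_B = 17.68, d_C = 89.39 km.
Circle about each station: (x + 11.4)² + (y − 76.6)² = 99.15²; (x + 36.6)² + (y + 35.5)² = 17.68²; (x − 23.9)² + (y − 52.8)² = 89.39².
Subtracting the A equation from the B and C equations removes the quadratic terms:
-50.4 x − 224.2 y = 6120.43
70.6 x − 47.6 y = -798.32
Solving the 2×2 system: x ≈ -25.8, y ≈ -21.5 km.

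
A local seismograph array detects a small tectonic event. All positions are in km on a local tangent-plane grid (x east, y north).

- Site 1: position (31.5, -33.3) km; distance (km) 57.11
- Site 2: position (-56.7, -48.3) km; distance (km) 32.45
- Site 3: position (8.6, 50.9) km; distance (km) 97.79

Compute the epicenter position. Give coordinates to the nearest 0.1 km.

(-25.1, -40.9)

Circle about each station: (x − 31.5)² + (y + 33.3)² = 57.11²; (x + 56.7)² + (y + 48.3)² = 32.45²; (x − 8.6)² + (y − 50.9)² = 97.79².
Subtracting pairs of circle equations eliminates x²+y² and gives linear equations (the radical axes):
-176.4 x − 30.0 y = 5655.19
-45.8 x + 168.4 y = -5737.70
Solving the 2×2 system: x ≈ -25.1, y ≈ -40.9 km.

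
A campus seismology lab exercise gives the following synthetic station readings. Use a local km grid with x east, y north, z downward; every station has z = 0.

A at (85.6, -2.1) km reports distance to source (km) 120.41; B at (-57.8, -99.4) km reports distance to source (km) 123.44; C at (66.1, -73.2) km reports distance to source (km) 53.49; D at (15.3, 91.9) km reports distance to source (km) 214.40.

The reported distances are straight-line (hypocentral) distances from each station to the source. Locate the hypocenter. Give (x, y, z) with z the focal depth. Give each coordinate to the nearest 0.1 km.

Each station gives a sphere (x−x_i)² + (y−y_i)² + z² = d_i² (stations at z=0).
Subtracting the A sphere from B and C: z² cancels, leaving linear equations in x and y:
-286.8 x − 194.6 y = 5150.56
-39.0 x − 142.2 y = 14033.07
Solving: x ≈ 60.205, y ≈ -115.197 km (keep extra digits for the depth step; rounded: 60.2, -115.2).
Then from the A sphere: z² = 120.41² − (x − 85.6)² − (y + 2.1)² with x = 60.205, y = -115.197, so z ≈ 32.600 ≈ 32.6 km.

(60.2, -115.2, 32.6)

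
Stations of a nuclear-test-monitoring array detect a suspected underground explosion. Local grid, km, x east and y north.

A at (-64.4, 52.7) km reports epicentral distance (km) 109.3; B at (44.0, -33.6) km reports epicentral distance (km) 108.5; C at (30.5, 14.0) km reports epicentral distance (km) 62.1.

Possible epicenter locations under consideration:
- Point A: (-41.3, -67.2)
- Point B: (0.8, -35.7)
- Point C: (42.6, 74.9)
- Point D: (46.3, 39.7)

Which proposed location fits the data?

For each candidate, compare |candidate − station| to the reported distance:
Point A: residuals A 12.8, B 16.8, C 46.3 → max 46.3 km
Point B: residuals A 0.5, B 65.2, C 4.2 → max 65.2 km
Point C: residuals A 0.0, B 0.0, C 0.0 → max 0.0 km
Point D: residuals A 2.2, B 35.2, C 31.9 → max 35.2 km
Only Point C has all residuals ≈ 0.

Point C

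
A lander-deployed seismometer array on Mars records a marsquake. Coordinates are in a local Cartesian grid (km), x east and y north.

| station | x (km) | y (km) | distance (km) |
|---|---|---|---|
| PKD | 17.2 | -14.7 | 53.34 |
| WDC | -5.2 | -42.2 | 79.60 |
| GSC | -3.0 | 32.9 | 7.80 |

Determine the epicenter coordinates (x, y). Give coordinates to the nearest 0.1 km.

Circle about each station: (x − 17.2)² + (y + 14.7)² = 53.34²; (x + 5.2)² + (y + 42.2)² = 79.60²; (x + 3.0)² + (y − 32.9)² = 7.80².
Subtracting the PKD equation from the WDC and GSC equations removes the quadratic terms:
-44.8 x − 55.0 y = -2195.05
-40.4 x + 95.2 y = 3363.80
Solving the 2×2 system: x ≈ 3.7, y ≈ 36.9 km.
Check against PKD (with the unrounded x, y): √((x − 17.2)²+(y + 14.7)²) = 53.34 ≈ 53.34 km. ✓

x ≈ 3.7 km, y ≈ 36.9 km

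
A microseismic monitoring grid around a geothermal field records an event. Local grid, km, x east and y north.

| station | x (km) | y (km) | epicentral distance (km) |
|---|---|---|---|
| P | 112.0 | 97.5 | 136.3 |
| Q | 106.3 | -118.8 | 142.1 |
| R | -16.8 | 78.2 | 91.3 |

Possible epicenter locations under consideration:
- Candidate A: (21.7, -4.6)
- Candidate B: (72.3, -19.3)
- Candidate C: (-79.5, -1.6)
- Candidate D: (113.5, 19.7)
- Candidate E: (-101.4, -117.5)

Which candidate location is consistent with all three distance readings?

Candidate A

For each candidate, compare |candidate − station| to the reported distance:
Candidate A: residuals P 0.0, Q 0.0, R 0.0 → max 0.0 km
Candidate B: residuals P 12.9, Q 37.0, R 40.8 → max 40.8 km
Candidate C: residuals P 79.3, Q 77.6, R 10.2 → max 79.3 km
Candidate D: residuals P 58.5, Q 3.4, R 51.5 → max 58.5 km
Candidate E: residuals P 166.6, Q 65.6, R 121.9 → max 166.6 km
Only Candidate A has all residuals ≈ 0.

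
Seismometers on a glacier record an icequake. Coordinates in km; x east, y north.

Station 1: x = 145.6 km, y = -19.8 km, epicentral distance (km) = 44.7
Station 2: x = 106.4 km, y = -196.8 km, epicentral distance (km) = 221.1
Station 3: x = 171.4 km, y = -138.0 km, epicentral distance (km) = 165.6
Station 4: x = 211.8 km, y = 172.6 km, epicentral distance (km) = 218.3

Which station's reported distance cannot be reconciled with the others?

Station 4

Solve using three stations at a time. Using Station 1, Station 2, Station 3 (subtract circle equations pairwise → linear system) gives (x, y) ≈ (131.9, 22.8).
Distances from that point to each station vs reported:
  Station 1: calculated 44.8 vs reported 44.7 → residual 0.1 km
  Station 2: calculated 221.1 vs reported 221.1 → residual 0.0 km
  Station 3: calculated 165.6 vs reported 165.6 → residual 0.0 km
  Station 4: calculated 169.7 vs reported 218.3 → residual 48.6 km
Station 1, Station 2, Station 3 are mutually consistent (residuals ≈ 0); Station 4 is off by 48.6 km.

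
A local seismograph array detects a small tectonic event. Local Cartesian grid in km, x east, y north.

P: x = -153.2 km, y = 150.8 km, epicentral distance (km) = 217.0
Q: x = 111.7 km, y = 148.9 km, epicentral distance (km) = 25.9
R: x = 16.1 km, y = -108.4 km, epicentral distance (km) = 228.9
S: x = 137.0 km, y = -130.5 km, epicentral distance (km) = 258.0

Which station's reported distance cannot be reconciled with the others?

Solve using three stations at a time. Using P, R, S (subtract circle equations pairwise → linear system) gives (x, y) ≈ (61.0, 116.1).
Distances from that point to each station vs reported:
  P: calculated 217.0 vs reported 217.0 → residual 0.0 km
  Q: calculated 60.4 vs reported 25.9 → residual 34.5 km
  R: calculated 228.9 vs reported 228.9 → residual 0.0 km
  S: calculated 258.0 vs reported 258.0 → residual 0.0 km
P, R, S are mutually consistent (residuals ≈ 0); Q is off by 34.5 km.

Q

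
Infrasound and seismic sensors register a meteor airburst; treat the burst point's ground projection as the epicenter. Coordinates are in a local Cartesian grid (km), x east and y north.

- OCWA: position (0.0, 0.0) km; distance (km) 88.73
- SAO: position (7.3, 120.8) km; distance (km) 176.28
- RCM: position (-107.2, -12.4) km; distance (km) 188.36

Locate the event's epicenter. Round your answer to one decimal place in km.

x ≈ 79.1 km, y ≈ -40.2 km

Circle about each station: x² + y² = 88.73²; (x − 7.3)² + (y − 120.8)² = 176.28²; (x + 107.2)² + (y + 12.4)² = 188.36².
Subtracting the OCWA equation from the SAO and RCM equations removes the quadratic terms:
14.6 x + 241.6 y = -8555.70
-214.4 x − 24.8 y = -15960.88
Solving the 2×2 system: x ≈ 79.1, y ≈ -40.2 km.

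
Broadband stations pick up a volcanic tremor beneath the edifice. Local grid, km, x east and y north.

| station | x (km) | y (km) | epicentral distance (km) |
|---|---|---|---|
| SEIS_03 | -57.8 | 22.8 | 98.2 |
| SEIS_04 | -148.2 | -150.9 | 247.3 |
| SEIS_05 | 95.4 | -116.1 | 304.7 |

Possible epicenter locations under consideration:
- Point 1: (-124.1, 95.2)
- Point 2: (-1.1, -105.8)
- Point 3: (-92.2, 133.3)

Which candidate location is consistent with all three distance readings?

Point 1

For each candidate, compare |candidate − station| to the reported distance:
Point 1: residuals SEIS_03 0.0, SEIS_04 0.0, SEIS_05 0.0 → max 0.0 km
Point 2: residuals SEIS_03 42.3, SEIS_04 93.4, SEIS_05 207.7 → max 207.7 km
Point 3: residuals SEIS_03 17.5, SEIS_04 42.4, SEIS_05 7.4 → max 42.4 km
Only Point 1 has all residuals ≈ 0.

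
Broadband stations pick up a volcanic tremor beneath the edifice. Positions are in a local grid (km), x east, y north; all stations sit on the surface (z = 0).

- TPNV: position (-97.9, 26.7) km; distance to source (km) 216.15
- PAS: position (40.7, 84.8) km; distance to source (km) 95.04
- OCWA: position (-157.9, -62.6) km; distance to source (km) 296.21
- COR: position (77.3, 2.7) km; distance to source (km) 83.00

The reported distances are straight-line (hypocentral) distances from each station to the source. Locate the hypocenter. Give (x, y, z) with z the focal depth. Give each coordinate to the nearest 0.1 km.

(108.6, 52.8, 58.3)

Each station gives a sphere (x−x_i)² + (y−y_i)² + z² = d_i² (stations at z=0).
Subtracting the TPNV sphere from PAS and OCWA: z² cancels, leaving linear equations in x and y:
277.2 x + 116.2 y = 36238.45
-120.0 x − 178.6 y = -22465.67
Solving: x ≈ 108.584, y ≈ 52.831 km (keep extra digits for the depth step; rounded: 108.6, 52.8).
Then from the TPNV sphere: z² = 216.15² − (x + 97.9)² − (y − 26.7)² with x = 108.584, y = 52.831, so z ≈ 58.330 ≈ 58.3 km.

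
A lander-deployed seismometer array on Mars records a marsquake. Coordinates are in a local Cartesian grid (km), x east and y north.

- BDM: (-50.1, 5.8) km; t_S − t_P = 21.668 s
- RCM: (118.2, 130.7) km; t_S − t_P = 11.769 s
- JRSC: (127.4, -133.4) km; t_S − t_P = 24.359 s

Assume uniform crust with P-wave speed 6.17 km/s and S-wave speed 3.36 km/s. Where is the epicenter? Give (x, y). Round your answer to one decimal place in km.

Distance from S−P lag: d = Δt · v_P v_S / (v_P − v_S) = Δt · (6.17·3.36)/(6.17−3.36) ≈ 7.3777·Δt.
So d_BDM = 159.86, d_RCM = 86.83, d_JRSC = 179.71 km.
Circle about each station: (x + 50.1)² + (y − 5.8)² = 159.86²; (x − 118.2)² + (y − 130.7)² = 86.83²; (x − 127.4)² + (y + 133.4)² = 179.71².
Subtracting the BDM equation from the RCM and JRSC equations removes the quadratic terms:
336.6 x + 249.8 y = 46525.85
355.0 x − 278.4 y = 24742.21
Solving the 2×2 system: x ≈ 104.9, y ≈ 44.9 km.

x ≈ 104.9 km, y ≈ 44.9 km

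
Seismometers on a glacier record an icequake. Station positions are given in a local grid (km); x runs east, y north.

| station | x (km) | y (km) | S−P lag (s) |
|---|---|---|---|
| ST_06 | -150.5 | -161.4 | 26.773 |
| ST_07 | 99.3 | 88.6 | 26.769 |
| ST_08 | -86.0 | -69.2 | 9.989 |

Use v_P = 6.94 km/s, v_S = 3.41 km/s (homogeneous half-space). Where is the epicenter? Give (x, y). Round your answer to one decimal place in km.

x ≈ -47.8 km, y ≈ -14.2 km

Distance from S−P lag: d = Δt · v_P v_S / (v_P − v_S) = Δt · (6.94·3.41)/(6.94−3.41) ≈ 6.7041·Δt.
So d_ST_06 = 179.49, d_ST_07 = 179.46, d_ST_08 = 66.97 km.
Circle about each station: (x + 150.5)² + (y + 161.4)² = 179.49²; (x − 99.3)² + (y − 88.6)² = 179.46²; (x + 86.0)² + (y + 69.2)² = 66.97².
Subtracting the ST_06 equation from the ST_07 and ST_08 equations removes the quadratic terms:
499.6 x + 500.0 y = -30978.99
129.0 x + 184.4 y = -8783.89
Solving the 2×2 system: x ≈ -47.8, y ≈ -14.2 km.
Check against ST_06 (with the unrounded x, y): √((x + 150.5)²+(y + 161.4)²) = 179.49 ≈ 179.49 km. ✓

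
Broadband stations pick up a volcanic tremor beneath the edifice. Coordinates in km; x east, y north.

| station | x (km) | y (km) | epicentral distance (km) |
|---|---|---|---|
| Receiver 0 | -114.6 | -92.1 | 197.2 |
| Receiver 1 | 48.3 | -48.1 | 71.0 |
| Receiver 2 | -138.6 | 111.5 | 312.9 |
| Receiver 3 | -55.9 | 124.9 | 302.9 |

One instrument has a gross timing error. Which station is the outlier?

Solve using three stations at a time. Using Receiver 0, Receiver 1, Receiver 2 (subtract circle equations pairwise → linear system) gives (x, y) ≈ (81.7, -110.7).
Distances from that point to each station vs reported:
  Receiver 0: calculated 197.2 vs reported 197.2 → residual 0.0 km
  Receiver 1: calculated 70.9 vs reported 71.0 → residual 0.1 km
  Receiver 2: calculated 312.9 vs reported 312.9 → residual 0.0 km
  Receiver 3: calculated 272.8 vs reported 302.9 → residual 30.1 km
Receiver 0, Receiver 1, Receiver 2 are mutually consistent (residuals ≈ 0); Receiver 3 is off by 30.1 km.

Receiver 3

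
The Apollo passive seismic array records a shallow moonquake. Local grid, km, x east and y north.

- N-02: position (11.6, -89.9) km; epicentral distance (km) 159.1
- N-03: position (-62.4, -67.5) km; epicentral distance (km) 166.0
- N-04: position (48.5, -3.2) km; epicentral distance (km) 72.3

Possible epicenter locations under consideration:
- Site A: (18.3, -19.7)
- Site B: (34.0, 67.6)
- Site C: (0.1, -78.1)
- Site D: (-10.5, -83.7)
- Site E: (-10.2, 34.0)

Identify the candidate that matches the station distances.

For each candidate, compare |candidate − station| to the reported distance:
Site A: residuals N-02 88.6, N-03 72.2, N-04 37.9 → max 88.6 km
Site B: residuals N-02 0.0, N-03 0.0, N-04 0.0 → max 0.0 km
Site C: residuals N-02 142.6, N-03 102.6, N-04 16.9 → max 142.6 km
Site D: residuals N-02 136.1, N-03 111.6, N-04 27.5 → max 136.1 km
Site E: residuals N-02 33.3, N-03 51.9, N-04 2.8 → max 51.9 km
Only Site B has all residuals ≈ 0.

Site B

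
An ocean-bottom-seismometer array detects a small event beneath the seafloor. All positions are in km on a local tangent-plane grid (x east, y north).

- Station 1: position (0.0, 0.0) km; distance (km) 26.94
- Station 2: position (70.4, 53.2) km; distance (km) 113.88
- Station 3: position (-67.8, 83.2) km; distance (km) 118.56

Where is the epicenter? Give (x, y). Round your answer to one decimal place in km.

-14.5 km east, -22.7 km north

Circle about each station: x² + y² = 26.94²; (x − 70.4)² + (y − 53.2)² = 113.88²; (x + 67.8)² + (y − 83.2)² = 118.56².
Subtracting the Station 1 equation from the Station 2 and Station 3 equations removes the quadratic terms:
140.8 x + 106.4 y = -4456.49
-135.6 x + 166.4 y = -1811.63
Solving the 2×2 system: x ≈ -14.5, y ≈ -22.7 km.
Check against Station 1 (with the unrounded x, y): √(x²+y²) = 26.93 ≈ 26.94 km. ✓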